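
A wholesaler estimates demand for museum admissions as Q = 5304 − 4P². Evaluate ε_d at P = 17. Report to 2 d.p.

-0.56

At P = 17, Q = 4148.
dQ/dP = −8P = -136.
ε = (dQ/dP)(P/Q) = (-136)(17/4148).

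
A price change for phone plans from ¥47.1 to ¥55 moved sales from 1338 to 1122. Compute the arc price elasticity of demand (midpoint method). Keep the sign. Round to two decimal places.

-1.13

ΔQ = 1122 − 1338 = -216; ΔP = 55 − 47.1 = 7.9.
Midpoints: P̄ = 51.05, Q̄ = 1230.0.
ε = (ΔQ/ΔP)(P̄/Q̄) = (-216/7.9)(51.05/1230.0).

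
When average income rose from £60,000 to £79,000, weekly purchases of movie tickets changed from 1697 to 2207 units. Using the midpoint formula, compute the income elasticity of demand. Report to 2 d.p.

ΔQ = 510, ΔI = 19000. Midpoints: Ī = 69,500, Q̄ = 1952.0.
ε_I = (ΔQ/ΔI)(Ī/Q̄) = (510/19000)(69500/1952.0).
ε_I > 0, so the good is normal.

0.96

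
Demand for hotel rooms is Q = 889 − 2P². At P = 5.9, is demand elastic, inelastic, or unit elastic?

inelastic

Q = 819.380, dQ/dP = -23.600.
ε = (dQ/dP)(P/Q) ≈ -0.170.
|ε| = 0.17 < 1.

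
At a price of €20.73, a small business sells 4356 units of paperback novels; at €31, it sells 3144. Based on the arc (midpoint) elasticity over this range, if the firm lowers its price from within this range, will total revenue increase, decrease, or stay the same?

decrease

Arc ε = (-1212/10.27)(25.87/3750.0) ≈ -0.814.
|ε| = 0.81 < 1, so demand is inelastic. A price cut therefore reduces total revenue.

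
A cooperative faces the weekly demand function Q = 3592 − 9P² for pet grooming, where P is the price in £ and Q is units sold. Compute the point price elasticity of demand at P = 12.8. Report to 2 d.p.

At P = 12.8, Q = 2117.440.
dQ/dP = −18P = -230.400.
ε = (dQ/dP)(P/Q) = (-230.400)(12.8/2117.440).
|ε| > 1, so demand is elastic at this price.

-1.39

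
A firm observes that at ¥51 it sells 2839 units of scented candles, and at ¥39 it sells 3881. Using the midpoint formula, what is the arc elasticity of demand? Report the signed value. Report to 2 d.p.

ΔQ = 3881 − 2839 = 1042; ΔP = 39 − 51 = -12.
Midpoints: P̄ = 45.00, Q̄ = 3360.0.
ε = (ΔQ/ΔP)(P̄/Q̄) = (1042/-12)(45.00/3360.0).

-1.16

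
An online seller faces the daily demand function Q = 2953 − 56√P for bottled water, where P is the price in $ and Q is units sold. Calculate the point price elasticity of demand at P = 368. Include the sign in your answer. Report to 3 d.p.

-0.286

At P = 368, Q = 1878.734.
dQ/dP = −56/(2√P) = -1.460.
ε = (dQ/dP)(P/Q) = (-1.460)(368/1878.734).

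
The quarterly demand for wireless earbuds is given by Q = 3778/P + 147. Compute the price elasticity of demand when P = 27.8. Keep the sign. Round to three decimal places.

-0.480

At P = 27.8, Q = 282.899.
dQ/dP = −3778/P² = -4.888.
ε = (dQ/dP)(P/Q) = (-4.888)(27.8/282.899).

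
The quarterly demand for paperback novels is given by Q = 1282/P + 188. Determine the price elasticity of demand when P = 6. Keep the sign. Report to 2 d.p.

At P = 6, Q = 401.667.
dQ/dP = −1282/P² = -35.611.
ε = (dQ/dP)(P/Q) = (-35.611)(6/401.667).
|ε| < 1, so demand is inelastic at this price.

-0.53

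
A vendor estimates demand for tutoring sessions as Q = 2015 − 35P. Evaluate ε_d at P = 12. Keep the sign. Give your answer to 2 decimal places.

-0.26

At P = 12, Q = 1595.
dQ/dP = −35.
ε = (dQ/dP)(P/Q) = (-35)(12/1595).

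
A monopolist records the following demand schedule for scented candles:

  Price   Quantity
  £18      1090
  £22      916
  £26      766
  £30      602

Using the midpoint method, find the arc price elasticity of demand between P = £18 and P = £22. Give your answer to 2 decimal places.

-0.87

At P = 18, Q = 1090; at P = 22, Q = 916.
ΔQ = -174, ΔP = 4. Midpoints: P̄ = 20.00, Q̄ = 1003.0.
ε = (ΔQ/ΔP)(P̄/Q̄) = (-174/4)(20.00/1003.0).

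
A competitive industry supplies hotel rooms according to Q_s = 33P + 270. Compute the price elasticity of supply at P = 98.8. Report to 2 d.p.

0.92

At P = 98.8, Q_s = 3530.40.
dQ_s/dP = 33.
ε_s = (dQ_s/dP)(P/Q_s) = (33)(98.8/3530.40).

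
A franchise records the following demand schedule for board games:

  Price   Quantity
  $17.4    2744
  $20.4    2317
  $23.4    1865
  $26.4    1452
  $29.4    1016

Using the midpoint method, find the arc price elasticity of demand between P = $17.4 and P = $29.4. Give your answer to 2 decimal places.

-1.79

At P = 17.4, Q = 2744; at P = 29.4, Q = 1016.
ΔQ = -1728, ΔP = 12.0. Midpoints: P̄ = 23.40, Q̄ = 1880.0.
ε = (ΔQ/ΔP)(P̄/Q̄) = (-1728/12.0)(23.40/1880.0).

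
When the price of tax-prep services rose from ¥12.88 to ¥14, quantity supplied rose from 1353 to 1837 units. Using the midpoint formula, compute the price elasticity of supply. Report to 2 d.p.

ΔQ = 1837 − 1353 = 484; ΔP = 14 − 12.88 = 1.12.
Midpoints: P̄ = 13.44, Q̄ = 1595.0.
ε_s = (ΔQ/ΔP)(P̄/Q̄) = (484/1.12)(13.44/1595.0).

3.64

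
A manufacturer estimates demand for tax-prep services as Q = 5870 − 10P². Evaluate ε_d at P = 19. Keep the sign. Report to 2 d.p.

At P = 19, Q = 2260.
dQ/dP = −20P = -380.
ε = (dQ/dP)(P/Q) = (-380)(19/2260).

-3.19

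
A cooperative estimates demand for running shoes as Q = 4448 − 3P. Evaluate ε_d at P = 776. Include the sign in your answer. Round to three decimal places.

At P = 776, Q = 2120.
dQ/dP = −3.
ε = (dQ/dP)(P/Q) = (-3)(776/2120).

-1.098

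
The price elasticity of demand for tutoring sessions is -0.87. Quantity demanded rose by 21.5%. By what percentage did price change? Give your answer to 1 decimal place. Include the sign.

%ΔP ≈ %ΔQ / ε = (21.5%)/(-0.87) = -24.71%.

-24.7%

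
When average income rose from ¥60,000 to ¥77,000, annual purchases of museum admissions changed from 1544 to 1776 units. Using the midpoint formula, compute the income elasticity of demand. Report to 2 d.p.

ΔQ = 232, ΔI = 17000. Midpoints: Ī = 68,500, Q̄ = 1660.0.
ε_I = (ΔQ/ΔI)(Ī/Q̄) = (232/17000)(68500/1660.0).

0.56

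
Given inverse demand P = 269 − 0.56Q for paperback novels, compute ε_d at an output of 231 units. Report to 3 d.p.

At Q = 231, P = 269 − 0.56(231) = 139.64.
dP/dQ = −0.56, so dQ/dP = 1/(−0.56) = -1.786.
ε = (dQ/dP)(P/Q) = (-1.786)(139.64/231).

-1.079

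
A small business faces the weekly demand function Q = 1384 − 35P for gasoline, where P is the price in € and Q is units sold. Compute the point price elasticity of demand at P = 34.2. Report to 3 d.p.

-6.401

At P = 34.2, Q = 187.
dQ/dP = −35.
ε = (dQ/dP)(P/Q) = (-35)(34.2/187).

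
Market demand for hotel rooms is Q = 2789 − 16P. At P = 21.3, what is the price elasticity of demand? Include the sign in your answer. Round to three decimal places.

At P = 21.3, Q = 2448.200.
dQ/dP = −16.
ε = (dQ/dP)(P/Q) = (-16)(21.3/2448.200).
|ε| < 1, so demand is inelastic at this price.

-0.139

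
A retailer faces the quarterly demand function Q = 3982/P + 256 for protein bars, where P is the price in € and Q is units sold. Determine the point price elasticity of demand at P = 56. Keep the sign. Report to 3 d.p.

-0.217

At P = 56, Q = 327.107.
dQ/dP = −3982/P² = -1.270.
ε = (dQ/dP)(P/Q) = (-1.270)(56/327.107).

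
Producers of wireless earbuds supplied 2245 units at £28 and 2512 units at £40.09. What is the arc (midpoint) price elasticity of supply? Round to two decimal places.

ΔQ = 2512 − 2245 = 267; ΔP = 40.09 − 28 = 12.09.
Midpoints: P̄ = 34.05, Q̄ = 2378.5.
ε_s = (ΔQ/ΔP)(P̄/Q̄) = (267/12.09)(34.05/2378.5).

0.32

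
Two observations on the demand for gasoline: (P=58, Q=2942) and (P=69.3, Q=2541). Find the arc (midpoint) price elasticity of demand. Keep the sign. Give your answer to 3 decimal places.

ΔQ = 2541 − 2942 = -401; ΔP = 69.3 − 58 = 11.3.
Midpoints: P̄ = 63.65, Q̄ = 2741.5.
ε = (ΔQ/ΔP)(P̄/Q̄) = (-401/11.3)(63.65/2741.5).

-0.824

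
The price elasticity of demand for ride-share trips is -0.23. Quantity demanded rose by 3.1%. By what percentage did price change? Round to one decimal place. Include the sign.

%ΔP ≈ %ΔQ / ε = (3.1%)/(-0.23) = -13.48%.

-13.5%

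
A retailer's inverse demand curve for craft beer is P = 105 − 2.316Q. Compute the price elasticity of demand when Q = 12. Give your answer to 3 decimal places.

At Q = 12, P = 105 − 2.316(12) = 77.21.
dP/dQ = −2.316, so dQ/dP = 1/(−2.316) = -0.432.
ε = (dQ/dP)(P/Q) = (-0.432)(77.21/12).

-2.778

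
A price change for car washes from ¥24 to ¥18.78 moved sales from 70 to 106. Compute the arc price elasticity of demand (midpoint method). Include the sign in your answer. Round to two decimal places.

-1.68

ΔQ = 106 − 70 = 36; ΔP = 18.78 − 24 = -5.22.
Midpoints: P̄ = 21.39, Q̄ = 88.0.
ε = (ΔQ/ΔP)(P̄/Q̄) = (36/-5.22)(21.39/88.0).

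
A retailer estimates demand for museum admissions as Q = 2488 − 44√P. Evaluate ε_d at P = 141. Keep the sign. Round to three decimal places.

-0.133

At P = 141, Q = 1965.529.
dQ/dP = −44/(2√P) = -1.853.
ε = (dQ/dP)(P/Q) = (-1.853)(141/1965.529).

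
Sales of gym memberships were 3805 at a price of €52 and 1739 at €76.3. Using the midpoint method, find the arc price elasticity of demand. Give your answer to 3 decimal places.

ΔQ = 1739 − 3805 = -2066; ΔP = 76.3 − 52 = 24.3.
Midpoints: P̄ = 64.15, Q̄ = 2772.0.
ε = (ΔQ/ΔP)(P̄/Q̄) = (-2066/24.3)(64.15/2772.0).

-1.968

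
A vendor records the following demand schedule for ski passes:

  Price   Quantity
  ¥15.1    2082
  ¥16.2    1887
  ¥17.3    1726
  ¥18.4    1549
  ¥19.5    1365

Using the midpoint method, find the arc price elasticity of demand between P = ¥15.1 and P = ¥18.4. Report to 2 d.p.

-1.49

At P = 15.1, Q = 2082; at P = 18.4, Q = 1549.
ΔQ = -533, ΔP = 3.3. Midpoints: P̄ = 16.75, Q̄ = 1815.5.
ε = (ΔQ/ΔP)(P̄/Q̄) = (-533/3.3)(16.75/1815.5).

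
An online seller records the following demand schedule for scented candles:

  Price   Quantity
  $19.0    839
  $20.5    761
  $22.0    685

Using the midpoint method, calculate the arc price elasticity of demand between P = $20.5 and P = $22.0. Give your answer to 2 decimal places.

At P = 20.5, Q = 761; at P = 22.0, Q = 685.
ΔQ = -76, ΔP = 1.5. Midpoints: P̄ = 21.25, Q̄ = 723.0.
ε = (ΔQ/ΔP)(P̄/Q̄) = (-76/1.5)(21.25/723.0).

-1.49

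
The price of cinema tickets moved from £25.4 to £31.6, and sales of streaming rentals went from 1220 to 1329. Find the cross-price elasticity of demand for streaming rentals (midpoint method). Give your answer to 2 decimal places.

0.39

ΔQ_x = 1329 − 1220 = 109; ΔP_y = 31.6 − 25.4 = 6.2.
Midpoints: P̄_y = 28.50, Q̄_x = 1274.5.
ε_xy = (ΔQ_x/ΔP_y)(P̄_y/Q̄_x) = (109/6.2)(28.50/1274.5).
ε_xy > 0, so the goods are substitutes.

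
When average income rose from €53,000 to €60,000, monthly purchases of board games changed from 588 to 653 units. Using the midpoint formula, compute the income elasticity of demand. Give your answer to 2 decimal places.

ΔQ = 65, ΔI = 7000. Midpoints: Ī = 56,500, Q̄ = 620.5.
ε_I = (ΔQ/ΔI)(Ī/Q̄) = (65/7000)(56500/620.5).
ε_I > 0, so the good is normal.

0.85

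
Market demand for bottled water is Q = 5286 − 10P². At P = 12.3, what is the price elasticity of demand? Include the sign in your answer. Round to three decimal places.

-0.802

At P = 12.3, Q = 3773.100.
dQ/dP = −20P = -246.
ε = (dQ/dP)(P/Q) = (-246)(12.3/3773.100).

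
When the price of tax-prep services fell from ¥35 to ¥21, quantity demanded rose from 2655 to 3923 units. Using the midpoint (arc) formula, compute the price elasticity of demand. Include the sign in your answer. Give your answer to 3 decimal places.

-0.771

ΔQ = 3923 − 2655 = 1268; ΔP = 21 − 35 = -14.
Midpoints: P̄ = 28.00, Q̄ = 3289.0.
ε = (ΔQ/ΔP)(P̄/Q̄) = (1268/-14)(28.00/3289.0).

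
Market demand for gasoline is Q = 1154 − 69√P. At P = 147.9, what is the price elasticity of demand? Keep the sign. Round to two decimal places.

-1.33

At P = 147.9, Q = 314.862.
dQ/dP = −69/(2√P) = -2.837.
ε = (dQ/dP)(P/Q) = (-2.837)(147.9/314.862).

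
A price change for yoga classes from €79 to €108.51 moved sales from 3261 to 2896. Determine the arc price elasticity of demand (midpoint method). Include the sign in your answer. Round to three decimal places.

ΔQ = 2896 − 3261 = -365; ΔP = 108.51 − 79 = 29.51.
Midpoints: P̄ = 93.75, Q̄ = 3078.5.
ε = (ΔQ/ΔP)(P̄/Q̄) = (-365/29.51)(93.75/3078.5).

-0.377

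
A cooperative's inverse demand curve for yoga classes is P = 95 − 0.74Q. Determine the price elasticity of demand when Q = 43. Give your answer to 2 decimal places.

-1.99

At Q = 43, P = 95 − 0.74(43) = 63.18.
dP/dQ = −0.74, so dQ/dP = 1/(−0.74) = -1.351.
ε = (dQ/dP)(P/Q) = (-1.351)(63.18/43).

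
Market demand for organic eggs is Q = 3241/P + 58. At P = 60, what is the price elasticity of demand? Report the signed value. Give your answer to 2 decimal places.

-0.48

At P = 60, Q = 112.017.
dQ/dP = −3241/P² = -0.900.
ε = (dQ/dP)(P/Q) = (-0.900)(60/112.017).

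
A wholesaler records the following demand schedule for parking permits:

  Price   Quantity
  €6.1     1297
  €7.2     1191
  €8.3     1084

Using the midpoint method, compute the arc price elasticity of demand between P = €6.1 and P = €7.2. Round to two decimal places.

At P = 6.1, Q = 1297; at P = 7.2, Q = 1191.
ΔQ = -106, ΔP = 1.1. Midpoints: P̄ = 6.65, Q̄ = 1244.0.
ε = (ΔQ/ΔP)(P̄/Q̄) = (-106/1.1)(6.65/1244.0).

-0.52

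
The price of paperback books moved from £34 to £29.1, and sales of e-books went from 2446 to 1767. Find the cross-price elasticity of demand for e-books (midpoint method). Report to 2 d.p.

ΔQ_x = 1767 − 2446 = -679; ΔP_y = 29.1 − 34 = -4.9.
Midpoints: P̄_y = 31.55, Q̄_x = 2106.5.
ε_xy = (ΔQ_x/ΔP_y)(P̄_y/Q̄_x) = (-679/-4.9)(31.55/2106.5).

2.08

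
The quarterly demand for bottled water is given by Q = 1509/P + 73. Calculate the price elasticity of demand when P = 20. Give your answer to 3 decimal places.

-0.508

At P = 20, Q = 148.450.
dQ/dP = −1509/P² = -3.772.
ε = (dQ/dP)(P/Q) = (-3.772)(20/148.450).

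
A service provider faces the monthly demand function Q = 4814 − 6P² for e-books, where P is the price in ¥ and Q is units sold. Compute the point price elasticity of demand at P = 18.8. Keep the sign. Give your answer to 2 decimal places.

At P = 18.8, Q = 2693.360.
dQ/dP = −12P = -225.600.
ε = (dQ/dP)(P/Q) = (-225.600)(18.8/2693.360).

-1.57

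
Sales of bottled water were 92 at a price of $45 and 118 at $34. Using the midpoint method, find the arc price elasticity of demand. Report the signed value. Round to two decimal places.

ΔQ = 118 − 92 = 26; ΔP = 34 − 45 = -11.
Midpoints: P̄ = 39.50, Q̄ = 105.0.
ε = (ΔQ/ΔP)(P̄/Q̄) = (26/-11)(39.50/105.0).

-0.89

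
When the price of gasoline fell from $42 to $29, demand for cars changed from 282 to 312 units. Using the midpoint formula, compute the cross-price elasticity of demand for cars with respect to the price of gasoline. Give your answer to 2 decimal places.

-0.28

ΔQ_x = 312 − 282 = 30; ΔP_y = 29 − 42 = -13.
Midpoints: P̄_y = 35.50, Q̄_x = 297.0.
ε_xy = (ΔQ_x/ΔP_y)(P̄_y/Q̄_x) = (30/-13)(35.50/297.0).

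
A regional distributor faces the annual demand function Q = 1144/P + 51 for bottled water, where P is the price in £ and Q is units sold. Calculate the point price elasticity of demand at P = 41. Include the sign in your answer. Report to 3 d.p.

-0.354

At P = 41, Q = 78.902.
dQ/dP = −1144/P² = -0.681.
ε = (dQ/dP)(P/Q) = (-0.681)(41/78.902).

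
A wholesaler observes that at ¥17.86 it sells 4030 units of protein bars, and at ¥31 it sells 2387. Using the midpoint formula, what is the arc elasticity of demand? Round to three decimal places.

-0.952

ΔQ = 2387 − 4030 = -1643; ΔP = 31 − 17.86 = 13.14.
Midpoints: P̄ = 24.43, Q̄ = 3208.5.
ε = (ΔQ/ΔP)(P̄/Q̄) = (-1643/13.14)(24.43/3208.5).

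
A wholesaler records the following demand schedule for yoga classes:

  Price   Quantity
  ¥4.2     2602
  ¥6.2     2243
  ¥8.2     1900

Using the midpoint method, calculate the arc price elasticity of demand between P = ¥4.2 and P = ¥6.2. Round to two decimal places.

At P = 4.2, Q = 2602; at P = 6.2, Q = 2243.
ΔQ = -359, ΔP = 2.0. Midpoints: P̄ = 5.20, Q̄ = 2422.5.
ε = (ΔQ/ΔP)(P̄/Q̄) = (-359/2.0)(5.20/2422.5).

-0.39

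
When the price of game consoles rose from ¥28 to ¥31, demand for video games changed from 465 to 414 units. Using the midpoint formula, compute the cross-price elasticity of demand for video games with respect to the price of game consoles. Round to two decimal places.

ΔQ_x = 414 − 465 = -51; ΔP_y = 31 − 28 = 3.
Midpoints: P̄_y = 29.50, Q̄_x = 439.5.
ε_xy = (ΔQ_x/ΔP_y)(P̄_y/Q̄_x) = (-51/3)(29.50/439.5).
ε_xy < 0, so the goods are complements.

-1.14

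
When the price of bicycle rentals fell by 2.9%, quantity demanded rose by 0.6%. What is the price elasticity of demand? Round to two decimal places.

-0.21

ε = %ΔQ / %ΔP = (0.6)/(-2.9) = -0.207.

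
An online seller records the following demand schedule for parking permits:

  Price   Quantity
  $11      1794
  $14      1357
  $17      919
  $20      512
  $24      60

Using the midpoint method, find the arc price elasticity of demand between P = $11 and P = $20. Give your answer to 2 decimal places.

At P = 11, Q = 1794; at P = 20, Q = 512.
ΔQ = -1282, ΔP = 9. Midpoints: P̄ = 15.50, Q̄ = 1153.0.
ε = (ΔQ/ΔP)(P̄/Q̄) = (-1282/9)(15.50/1153.0).

-1.91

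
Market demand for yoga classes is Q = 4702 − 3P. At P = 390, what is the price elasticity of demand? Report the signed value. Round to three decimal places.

-0.331

At P = 390, Q = 3532.
dQ/dP = −3.
ε = (dQ/dP)(P/Q) = (-3)(390/3532).
|ε| < 1, so demand is inelastic at this price.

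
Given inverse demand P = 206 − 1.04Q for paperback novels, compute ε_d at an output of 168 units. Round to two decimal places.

At Q = 168, P = 206 − 1.04(168) = 31.28.
dP/dQ = −1.04, so dQ/dP = 1/(−1.04) = -0.962.
ε = (dQ/dP)(P/Q) = (-0.962)(31.28/168).

-0.18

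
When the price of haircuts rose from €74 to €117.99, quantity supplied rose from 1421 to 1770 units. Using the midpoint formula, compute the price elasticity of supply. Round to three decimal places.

ΔQ = 1770 − 1421 = 349; ΔP = 117.99 − 74 = 43.99.
Midpoints: P̄ = 96.00, Q̄ = 1595.5.
ε_s = (ΔQ/ΔP)(P̄/Q̄) = (349/43.99)(96.00/1595.5).

0.477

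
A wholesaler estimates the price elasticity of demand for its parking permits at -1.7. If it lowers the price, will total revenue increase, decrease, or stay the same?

|ε| = 1.70 > 1, so demand is elastic. A price cut therefore raises total revenue.

increase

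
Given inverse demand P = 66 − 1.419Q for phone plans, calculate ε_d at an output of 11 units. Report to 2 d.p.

-3.23

At Q = 11, P = 66 − 1.419(11) = 50.39.
dP/dQ = −1.419, so dQ/dP = 1/(−1.419) = -0.705.
ε = (dQ/dP)(P/Q) = (-0.705)(50.39/11).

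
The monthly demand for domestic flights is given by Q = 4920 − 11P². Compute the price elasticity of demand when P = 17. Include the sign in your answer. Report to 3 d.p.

-3.652

At P = 17, Q = 1741.
dQ/dP = −22P = -374.
ε = (dQ/dP)(P/Q) = (-374)(17/1741).
|ε| > 1, so demand is elastic at this price.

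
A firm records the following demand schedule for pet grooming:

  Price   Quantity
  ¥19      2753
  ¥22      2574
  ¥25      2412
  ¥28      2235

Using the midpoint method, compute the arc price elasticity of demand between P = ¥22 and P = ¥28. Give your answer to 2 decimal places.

At P = 22, Q = 2574; at P = 28, Q = 2235.
ΔQ = -339, ΔP = 6. Midpoints: P̄ = 25.00, Q̄ = 2404.5.
ε = (ΔQ/ΔP)(P̄/Q̄) = (-339/6)(25.00/2404.5).

-0.59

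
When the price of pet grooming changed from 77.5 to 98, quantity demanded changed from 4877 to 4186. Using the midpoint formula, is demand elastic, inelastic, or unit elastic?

Arc ε ≈ -0.653.
|ε| = 0.65 < 1.

inelastic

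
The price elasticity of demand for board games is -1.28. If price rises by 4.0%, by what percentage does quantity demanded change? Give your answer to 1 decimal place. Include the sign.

-5.1%

%ΔQ ≈ ε × %ΔP = (-1.28)(4.0%) = -5.12%.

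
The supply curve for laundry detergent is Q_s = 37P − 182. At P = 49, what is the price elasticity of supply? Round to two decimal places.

At P = 49, Q_s = 1631.
dQ_s/dP = 37.
ε_s = (dQ_s/dP)(P/Q_s) = (37)(49/1631).

1.11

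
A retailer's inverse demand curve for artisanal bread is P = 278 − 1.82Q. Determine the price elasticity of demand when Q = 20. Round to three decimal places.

-6.637

At Q = 20, P = 278 − 1.82(20) = 241.60.
dP/dQ = −1.82, so dQ/dP = 1/(−1.82) = -0.549.
ε = (dQ/dP)(P/Q) = (-0.549)(241.60/20).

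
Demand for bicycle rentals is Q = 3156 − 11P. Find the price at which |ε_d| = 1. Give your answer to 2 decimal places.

For linear demand Q = a − bP, ε = −bP/(a − bP). |ε| = 1 when bP = a − bP, i.e. P = a/(2b).
P = 3156/(2·11) = 3156/22 = 143.4545.

143.45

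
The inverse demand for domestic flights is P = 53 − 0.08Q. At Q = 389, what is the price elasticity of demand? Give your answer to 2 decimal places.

-0.70

At Q = 389, P = 53 − 0.08(389) = 21.88.
dP/dQ = −0.08, so dQ/dP = 1/(−0.08) = -12.500.
ε = (dQ/dP)(P/Q) = (-12.500)(21.88/389).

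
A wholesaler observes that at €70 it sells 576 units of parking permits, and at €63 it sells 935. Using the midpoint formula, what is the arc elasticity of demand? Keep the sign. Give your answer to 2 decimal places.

ΔQ = 935 − 576 = 359; ΔP = 63 − 70 = -7.
Midpoints: P̄ = 66.50, Q̄ = 755.5.
ε = (ΔQ/ΔP)(P̄/Q̄) = (359/-7)(66.50/755.5).

-4.51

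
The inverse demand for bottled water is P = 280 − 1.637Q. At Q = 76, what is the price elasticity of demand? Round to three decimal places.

At Q = 76, P = 280 − 1.637(76) = 155.59.
dP/dQ = −1.637, so dQ/dP = 1/(−1.637) = -0.611.
ε = (dQ/dP)(P/Q) = (-0.611)(155.59/76).

-1.251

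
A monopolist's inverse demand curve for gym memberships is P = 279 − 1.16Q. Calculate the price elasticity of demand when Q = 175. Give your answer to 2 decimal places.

-0.37

At Q = 175, P = 279 − 1.16(175) = 76.00.
dP/dQ = −1.16, so dQ/dP = 1/(−1.16) = -0.862.
ε = (dQ/dP)(P/Q) = (-0.862)(76.00/175).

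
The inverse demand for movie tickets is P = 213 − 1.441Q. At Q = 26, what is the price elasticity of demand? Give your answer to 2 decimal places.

-4.69

At Q = 26, P = 213 − 1.441(26) = 175.53.
dP/dQ = −1.441, so dQ/dP = 1/(−1.441) = -0.694.
ε = (dQ/dP)(P/Q) = (-0.694)(175.53/26).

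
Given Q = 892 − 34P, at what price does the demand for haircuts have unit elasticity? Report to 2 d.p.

For linear demand Q = a − bP, ε = −bP/(a − bP). |ε| = 1 when bP = a − bP, i.e. P = a/(2b).
P = 892/(2·34) = 892/68 = 13.1176.

13.12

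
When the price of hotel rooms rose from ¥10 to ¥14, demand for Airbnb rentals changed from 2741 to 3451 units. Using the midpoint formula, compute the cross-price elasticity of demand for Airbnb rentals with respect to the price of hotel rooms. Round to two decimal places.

0.69

ΔQ_x = 3451 − 2741 = 710; ΔP_y = 14 − 10 = 4.
Midpoints: P̄_y = 12.00, Q̄_x = 3096.0.
ε_xy = (ΔQ_x/ΔP_y)(P̄_y/Q̄_x) = (710/4)(12.00/3096.0).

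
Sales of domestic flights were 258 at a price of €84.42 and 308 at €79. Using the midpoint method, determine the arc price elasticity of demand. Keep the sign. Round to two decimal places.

-2.66

ΔQ = 308 − 258 = 50; ΔP = 79 − 84.42 = -5.42.
Midpoints: P̄ = 81.71, Q̄ = 283.0.
ε = (ΔQ/ΔP)(P̄/Q̄) = (50/-5.42)(81.71/283.0).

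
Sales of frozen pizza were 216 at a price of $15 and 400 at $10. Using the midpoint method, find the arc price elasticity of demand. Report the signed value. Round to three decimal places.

-1.494

ΔQ = 400 − 216 = 184; ΔP = 10 − 15 = -5.
Midpoints: P̄ = 12.50, Q̄ = 308.0.
ε = (ΔQ/ΔP)(P̄/Q̄) = (184/-5)(12.50/308.0).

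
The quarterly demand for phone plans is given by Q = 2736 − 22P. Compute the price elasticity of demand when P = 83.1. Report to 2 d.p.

-2.01

At P = 83.1, Q = 907.800.
dQ/dP = −22.
ε = (dQ/dP)(P/Q) = (-22)(83.1/907.800).
|ε| > 1, so demand is elastic at this price.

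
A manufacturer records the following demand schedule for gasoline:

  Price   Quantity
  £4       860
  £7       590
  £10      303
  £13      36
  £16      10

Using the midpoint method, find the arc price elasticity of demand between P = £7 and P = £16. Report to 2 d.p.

At P = 7, Q = 590; at P = 16, Q = 10.
ΔQ = -580, ΔP = 9. Midpoints: P̄ = 11.50, Q̄ = 300.0.
ε = (ΔQ/ΔP)(P̄/Q̄) = (-580/9)(11.50/300.0).

-2.47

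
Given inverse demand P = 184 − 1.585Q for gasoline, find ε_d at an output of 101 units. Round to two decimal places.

-0.15

At Q = 101, P = 184 − 1.585(101) = 23.91.
dP/dQ = −1.585, so dQ/dP = 1/(−1.585) = -0.631.
ε = (dQ/dP)(P/Q) = (-0.631)(23.91/101).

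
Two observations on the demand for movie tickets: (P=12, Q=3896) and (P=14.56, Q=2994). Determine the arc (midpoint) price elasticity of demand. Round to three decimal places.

-1.358

ΔQ = 2994 − 3896 = -902; ΔP = 14.56 − 12 = 2.56.
Midpoints: P̄ = 13.28, Q̄ = 3445.0.
ε = (ΔQ/ΔP)(P̄/Q̄) = (-902/2.56)(13.28/3445.0).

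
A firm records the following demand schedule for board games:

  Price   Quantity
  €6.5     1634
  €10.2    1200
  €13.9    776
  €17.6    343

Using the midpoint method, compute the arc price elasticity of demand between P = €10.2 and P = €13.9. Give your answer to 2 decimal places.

-1.40

At P = 10.2, Q = 1200; at P = 13.9, Q = 776.
ΔQ = -424, ΔP = 3.7. Midpoints: P̄ = 12.05, Q̄ = 988.0.
ε = (ΔQ/ΔP)(P̄/Q̄) = (-424/3.7)(12.05/988.0).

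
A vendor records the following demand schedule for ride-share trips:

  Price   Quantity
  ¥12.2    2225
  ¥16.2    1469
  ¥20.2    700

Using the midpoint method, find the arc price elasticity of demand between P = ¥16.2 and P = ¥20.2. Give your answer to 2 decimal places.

-3.23

At P = 16.2, Q = 1469; at P = 20.2, Q = 700.
ΔQ = -769, ΔP = 4.0. Midpoints: P̄ = 18.20, Q̄ = 1084.5.
ε = (ΔQ/ΔP)(P̄/Q̄) = (-769/4.0)(18.20/1084.5).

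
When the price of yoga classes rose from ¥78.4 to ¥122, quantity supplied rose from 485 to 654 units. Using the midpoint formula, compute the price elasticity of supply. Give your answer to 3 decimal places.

0.682

ΔQ = 654 − 485 = 169; ΔP = 122 − 78.4 = 43.6.
Midpoints: P̄ = 100.20, Q̄ = 569.5.
ε_s = (ΔQ/ΔP)(P̄/Q̄) = (169/43.6)(100.20/569.5).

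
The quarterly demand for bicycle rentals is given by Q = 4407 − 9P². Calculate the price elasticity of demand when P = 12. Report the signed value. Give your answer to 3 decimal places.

-0.833

At P = 12, Q = 3111.
dQ/dP = −18P = -216.
ε = (dQ/dP)(P/Q) = (-216)(12/3111).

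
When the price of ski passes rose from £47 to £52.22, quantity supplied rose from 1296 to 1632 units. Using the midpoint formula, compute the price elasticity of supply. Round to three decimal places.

2.181

ΔQ = 1632 − 1296 = 336; ΔP = 52.22 − 47 = 5.22.
Midpoints: P̄ = 49.61, Q̄ = 1464.0.
ε_s = (ΔQ/ΔP)(P̄/Q̄) = (336/5.22)(49.61/1464.0).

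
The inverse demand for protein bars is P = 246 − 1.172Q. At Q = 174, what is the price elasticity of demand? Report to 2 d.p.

-0.21

At Q = 174, P = 246 − 1.172(174) = 42.07.
dP/dQ = −1.172, so dQ/dP = 1/(−1.172) = -0.853.
ε = (dQ/dP)(P/Q) = (-0.853)(42.07/174).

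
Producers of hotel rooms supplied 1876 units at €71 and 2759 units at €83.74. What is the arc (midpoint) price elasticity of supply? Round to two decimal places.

ΔQ = 2759 − 1876 = 883; ΔP = 83.74 − 71 = 12.74.
Midpoints: P̄ = 77.37, Q̄ = 2317.5.
ε_s = (ΔQ/ΔP)(P̄/Q̄) = (883/12.74)(77.37/2317.5).

2.31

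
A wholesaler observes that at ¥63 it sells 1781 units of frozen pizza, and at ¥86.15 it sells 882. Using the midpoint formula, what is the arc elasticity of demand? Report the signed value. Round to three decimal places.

ΔQ = 882 − 1781 = -899; ΔP = 86.15 − 63 = 23.15.
Midpoints: P̄ = 74.58, Q̄ = 1331.5.
ε = (ΔQ/ΔP)(P̄/Q̄) = (-899/23.15)(74.58/1331.5).

-2.175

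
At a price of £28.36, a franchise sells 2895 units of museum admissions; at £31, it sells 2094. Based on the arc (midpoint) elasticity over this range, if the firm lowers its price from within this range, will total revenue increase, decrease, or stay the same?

Arc ε = (-801/2.64)(29.68/2494.5) ≈ -3.610.
|ε| = 3.61 > 1, so demand is elastic. A price cut therefore raises total revenue.

increase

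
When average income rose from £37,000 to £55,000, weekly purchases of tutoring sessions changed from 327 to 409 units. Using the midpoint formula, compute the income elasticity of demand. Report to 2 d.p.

ΔQ = 82, ΔI = 18000. Midpoints: Ī = 46,000, Q̄ = 368.0.
ε_I = (ΔQ/ΔI)(Ī/Q̄) = (82/18000)(46000/368.0).

0.57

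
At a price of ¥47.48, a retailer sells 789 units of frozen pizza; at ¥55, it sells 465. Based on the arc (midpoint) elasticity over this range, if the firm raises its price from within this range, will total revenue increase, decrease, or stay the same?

decrease

Arc ε = (-324/7.52)(51.24/627.0) ≈ -3.521.
|ε| = 3.52 > 1, so demand is elastic. A price rise therefore reduces total revenue.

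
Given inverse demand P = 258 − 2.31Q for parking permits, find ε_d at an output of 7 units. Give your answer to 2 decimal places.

-14.96

At Q = 7, P = 258 − 2.31(7) = 241.83.
dP/dQ = −2.31, so dQ/dP = 1/(−2.31) = -0.433.
ε = (dQ/dP)(P/Q) = (-0.433)(241.83/7).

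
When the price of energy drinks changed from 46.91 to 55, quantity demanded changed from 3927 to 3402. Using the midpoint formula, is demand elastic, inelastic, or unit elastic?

Arc ε ≈ -0.902.
|ε| = 0.90 < 1.

inelastic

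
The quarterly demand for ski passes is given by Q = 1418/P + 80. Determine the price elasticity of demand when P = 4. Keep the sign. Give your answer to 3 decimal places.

-0.816

At P = 4, Q = 434.500.
dQ/dP = −1418/P² = -88.625.
ε = (dQ/dP)(P/Q) = (-88.625)(4/434.500).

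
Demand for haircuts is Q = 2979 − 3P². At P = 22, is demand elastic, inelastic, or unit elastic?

Q = 1527, dQ/dP = -132.
ε = (dQ/dP)(P/Q) ≈ -1.902.
|ε| = 1.90 > 1.

elastic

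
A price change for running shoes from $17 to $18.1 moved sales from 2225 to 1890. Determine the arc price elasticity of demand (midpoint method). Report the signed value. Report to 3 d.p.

ΔQ = 1890 − 2225 = -335; ΔP = 18.1 − 17 = 1.1.
Midpoints: P̄ = 17.55, Q̄ = 2057.5.
ε = (ΔQ/ΔP)(P̄/Q̄) = (-335/1.1)(17.55/2057.5).

-2.598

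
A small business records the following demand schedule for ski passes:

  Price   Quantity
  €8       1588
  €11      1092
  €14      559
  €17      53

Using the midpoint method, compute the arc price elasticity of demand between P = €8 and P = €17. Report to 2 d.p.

-2.60

At P = 8, Q = 1588; at P = 17, Q = 53.
ΔQ = -1535, ΔP = 9. Midpoints: P̄ = 12.50, Q̄ = 820.5.
ε = (ΔQ/ΔP)(P̄/Q̄) = (-1535/9)(12.50/820.5).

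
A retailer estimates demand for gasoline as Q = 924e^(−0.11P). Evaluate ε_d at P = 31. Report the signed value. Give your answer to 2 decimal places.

-3.41

At P = 31, Q = 30.530.
dQ/dP = −0.11·924e^(−0.11P) = −0.11Q = -3.358.
ε = (dQ/dP)(P/Q) = (-3.358)(31/30.530).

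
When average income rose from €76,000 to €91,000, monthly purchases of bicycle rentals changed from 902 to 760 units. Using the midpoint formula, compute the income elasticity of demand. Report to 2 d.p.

ΔQ = -142, ΔI = 15000. Midpoints: Ī = 83,500, Q̄ = 831.0.
ε_I = (ΔQ/ΔI)(Ī/Q̄) = (-142/15000)(83500/831.0).

-0.95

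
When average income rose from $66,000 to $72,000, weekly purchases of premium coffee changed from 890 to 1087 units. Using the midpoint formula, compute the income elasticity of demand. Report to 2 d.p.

ΔQ = 197, ΔI = 6000. Midpoints: Ī = 69,000, Q̄ = 988.5.
ε_I = (ΔQ/ΔI)(Ī/Q̄) = (197/6000)(69000/988.5).

2.29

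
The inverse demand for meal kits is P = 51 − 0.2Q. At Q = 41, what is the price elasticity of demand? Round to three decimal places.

At Q = 41, P = 51 − 0.2(41) = 42.80.
dP/dQ = −0.2, so dQ/dP = 1/(−0.2) = -5.000.
ε = (dQ/dP)(P/Q) = (-5.000)(42.80/41).

-5.220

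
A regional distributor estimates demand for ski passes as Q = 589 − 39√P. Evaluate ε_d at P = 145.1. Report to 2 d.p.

At P = 145.1, Q = 119.216.
dQ/dP = −39/(2√P) = -1.619.
ε = (dQ/dP)(P/Q) = (-1.619)(145.1/119.216).

-1.97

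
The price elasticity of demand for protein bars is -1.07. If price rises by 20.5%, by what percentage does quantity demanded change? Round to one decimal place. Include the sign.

-21.9%

%ΔQ ≈ ε × %ΔP = (-1.07)(20.5%) = -21.94%.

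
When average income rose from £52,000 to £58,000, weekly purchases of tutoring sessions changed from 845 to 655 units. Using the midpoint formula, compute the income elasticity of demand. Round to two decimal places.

ΔQ = -190, ΔI = 6000. Midpoints: Ī = 55,000, Q̄ = 750.0.
ε_I = (ΔQ/ΔI)(Ī/Q̄) = (-190/6000)(55000/750.0).

-2.32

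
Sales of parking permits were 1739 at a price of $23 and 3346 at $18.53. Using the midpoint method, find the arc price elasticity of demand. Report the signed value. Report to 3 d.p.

ΔQ = 3346 − 1739 = 1607; ΔP = 18.53 − 23 = -4.47.
Midpoints: P̄ = 20.77, Q̄ = 2542.5.
ε = (ΔQ/ΔP)(P̄/Q̄) = (1607/-4.47)(20.77/2542.5).

-2.936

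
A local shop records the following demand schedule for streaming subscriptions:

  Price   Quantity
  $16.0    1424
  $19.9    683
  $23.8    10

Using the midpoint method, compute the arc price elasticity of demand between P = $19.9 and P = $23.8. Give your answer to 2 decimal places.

At P = 19.9, Q = 683; at P = 23.8, Q = 10.
ΔQ = -673, ΔP = 3.9. Midpoints: P̄ = 21.85, Q̄ = 346.5.
ε = (ΔQ/ΔP)(P̄/Q̄) = (-673/3.9)(21.85/346.5).

-10.88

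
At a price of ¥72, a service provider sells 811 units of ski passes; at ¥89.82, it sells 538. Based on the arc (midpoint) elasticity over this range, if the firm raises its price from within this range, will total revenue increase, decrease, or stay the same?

Arc ε = (-273/17.82)(80.91/674.5) ≈ -1.838.
|ε| = 1.84 > 1, so demand is elastic. A price rise therefore reduces total revenue.

decrease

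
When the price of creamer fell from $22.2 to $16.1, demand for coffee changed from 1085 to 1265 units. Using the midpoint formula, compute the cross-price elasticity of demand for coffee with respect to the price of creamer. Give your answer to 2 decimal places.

ΔQ_x = 1265 − 1085 = 180; ΔP_y = 16.1 − 22.2 = -6.1.
Midpoints: P̄_y = 19.15, Q̄_x = 1175.0.
ε_xy = (ΔQ_x/ΔP_y)(P̄_y/Q̄_x) = (180/-6.1)(19.15/1175.0).

-0.48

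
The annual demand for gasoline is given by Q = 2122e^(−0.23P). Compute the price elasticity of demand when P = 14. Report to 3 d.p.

At P = 14, Q = 84.785.
dQ/dP = −0.23·2122e^(−0.23P) = −0.23Q = -19.500.
ε = (dQ/dP)(P/Q) = (-19.500)(14/84.785).

-3.220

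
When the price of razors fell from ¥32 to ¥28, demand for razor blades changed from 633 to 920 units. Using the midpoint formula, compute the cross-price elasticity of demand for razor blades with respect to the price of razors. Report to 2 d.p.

ΔQ_x = 920 − 633 = 287; ΔP_y = 28 − 32 = -4.
Midpoints: P̄_y = 30.00, Q̄_x = 776.5.
ε_xy = (ΔQ_x/ΔP_y)(P̄_y/Q̄_x) = (287/-4)(30.00/776.5).

-2.77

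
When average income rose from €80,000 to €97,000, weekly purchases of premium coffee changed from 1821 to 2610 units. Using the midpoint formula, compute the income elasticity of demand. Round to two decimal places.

1.85

ΔQ = 789, ΔI = 17000. Midpoints: Ī = 88,500, Q̄ = 2215.5.
ε_I = (ΔQ/ΔI)(Ī/Q̄) = (789/17000)(88500/2215.5).
ε_I > 0, so the good is normal.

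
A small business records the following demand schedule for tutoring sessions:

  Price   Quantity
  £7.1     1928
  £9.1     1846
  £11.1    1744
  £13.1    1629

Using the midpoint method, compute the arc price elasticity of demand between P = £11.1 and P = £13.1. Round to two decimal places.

-0.41

At P = 11.1, Q = 1744; at P = 13.1, Q = 1629.
ΔQ = -115, ΔP = 2.0. Midpoints: P̄ = 12.10, Q̄ = 1686.5.
ε = (ΔQ/ΔP)(P̄/Q̄) = (-115/2.0)(12.10/1686.5).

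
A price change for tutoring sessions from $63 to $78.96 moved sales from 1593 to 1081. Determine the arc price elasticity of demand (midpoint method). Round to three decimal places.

ΔQ = 1081 − 1593 = -512; ΔP = 78.96 − 63 = 15.96.
Midpoints: P̄ = 70.98, Q̄ = 1337.0.
ε = (ΔQ/ΔP)(P̄/Q̄) = (-512/15.96)(70.98/1337.0).

-1.703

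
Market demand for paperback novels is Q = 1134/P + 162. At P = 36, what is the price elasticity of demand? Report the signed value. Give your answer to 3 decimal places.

At P = 36, Q = 193.500.
dQ/dP = −1134/P² = -0.875.
ε = (dQ/dP)(P/Q) = (-0.875)(36/193.500).

-0.163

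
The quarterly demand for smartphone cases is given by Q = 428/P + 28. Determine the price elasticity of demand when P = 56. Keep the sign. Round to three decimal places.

At P = 56, Q = 35.643.
dQ/dP = −428/P² = -0.136.
ε = (dQ/dP)(P/Q) = (-0.136)(56/35.643).
|ε| < 1, so demand is inelastic at this price.

-0.214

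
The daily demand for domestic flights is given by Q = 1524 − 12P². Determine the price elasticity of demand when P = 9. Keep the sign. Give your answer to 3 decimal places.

At P = 9, Q = 552.
dQ/dP = −24P = -216.
ε = (dQ/dP)(P/Q) = (-216)(9/552).

-3.522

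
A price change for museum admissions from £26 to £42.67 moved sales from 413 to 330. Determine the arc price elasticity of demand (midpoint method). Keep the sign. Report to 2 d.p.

ΔQ = 330 − 413 = -83; ΔP = 42.67 − 26 = 16.67.
Midpoints: P̄ = 34.34, Q̄ = 371.5.
ε = (ΔQ/ΔP)(P̄/Q̄) = (-83/16.67)(34.34/371.5).

-0.46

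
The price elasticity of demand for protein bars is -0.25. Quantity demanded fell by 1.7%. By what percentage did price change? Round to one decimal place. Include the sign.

%ΔP ≈ %ΔQ / ε = (-1.7%)/(-0.25) = 6.80%.

6.8%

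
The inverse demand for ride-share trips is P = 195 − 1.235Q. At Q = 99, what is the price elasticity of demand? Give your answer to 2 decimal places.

At Q = 99, P = 195 − 1.235(99) = 72.73.
dP/dQ = −1.235, so dQ/dP = 1/(−1.235) = -0.810.
ε = (dQ/dP)(P/Q) = (-0.810)(72.73/99).

-0.59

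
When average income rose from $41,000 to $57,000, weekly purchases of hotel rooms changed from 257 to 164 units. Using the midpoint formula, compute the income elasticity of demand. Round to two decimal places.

ΔQ = -93, ΔI = 16000. Midpoints: Ī = 49,000, Q̄ = 210.5.
ε_I = (ΔQ/ΔI)(Ī/Q̄) = (-93/16000)(49000/210.5).
ε_I < 0, so the good is inferior.

-1.35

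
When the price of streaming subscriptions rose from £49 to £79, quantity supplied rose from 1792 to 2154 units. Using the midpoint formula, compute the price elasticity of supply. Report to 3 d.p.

ΔQ = 2154 − 1792 = 362; ΔP = 79 − 49 = 30.
Midpoints: P̄ = 64.00, Q̄ = 1973.0.
ε_s = (ΔQ/ΔP)(P̄/Q̄) = (362/30)(64.00/1973.0).

0.391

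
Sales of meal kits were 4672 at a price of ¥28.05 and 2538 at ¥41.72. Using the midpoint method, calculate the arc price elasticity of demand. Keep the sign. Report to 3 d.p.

-1.511

ΔQ = 2538 − 4672 = -2134; ΔP = 41.72 − 28.05 = 13.67.
Midpoints: P̄ = 34.88, Q̄ = 3605.0.
ε = (ΔQ/ΔP)(P̄/Q̄) = (-2134/13.67)(34.88/3605.0).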